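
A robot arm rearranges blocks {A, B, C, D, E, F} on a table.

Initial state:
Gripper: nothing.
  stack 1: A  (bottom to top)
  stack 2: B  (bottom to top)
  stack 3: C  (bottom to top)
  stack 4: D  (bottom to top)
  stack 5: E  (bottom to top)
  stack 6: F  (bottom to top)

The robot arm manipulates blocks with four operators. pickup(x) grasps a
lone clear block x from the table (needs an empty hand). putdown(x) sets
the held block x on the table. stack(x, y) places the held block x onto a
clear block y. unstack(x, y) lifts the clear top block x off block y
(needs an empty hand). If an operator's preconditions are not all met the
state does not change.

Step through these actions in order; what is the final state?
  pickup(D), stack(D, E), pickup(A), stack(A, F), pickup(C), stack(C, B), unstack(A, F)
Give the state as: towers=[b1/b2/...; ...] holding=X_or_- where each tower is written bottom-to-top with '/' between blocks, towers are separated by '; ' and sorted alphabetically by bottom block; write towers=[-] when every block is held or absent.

towers=[B/C; E/D; F] holding=A

step 1 (pickup(D)): towers=[A; B; C; E; F] holding=D
step 2 (stack(D, E)): towers=[A; B; C; E/D; F] holding=-
step 3 (pickup(A)): towers=[B; C; E/D; F] holding=A
step 4 (stack(A, F)): towers=[B; C; E/D; F/A] holding=-
step 5 (pickup(C)): towers=[B; E/D; F/A] holding=C
step 6 (stack(C, B)): towers=[B/C; E/D; F/A] holding=-
step 7 (unstack(A, F)): towers=[B/C; E/D; F] holding=A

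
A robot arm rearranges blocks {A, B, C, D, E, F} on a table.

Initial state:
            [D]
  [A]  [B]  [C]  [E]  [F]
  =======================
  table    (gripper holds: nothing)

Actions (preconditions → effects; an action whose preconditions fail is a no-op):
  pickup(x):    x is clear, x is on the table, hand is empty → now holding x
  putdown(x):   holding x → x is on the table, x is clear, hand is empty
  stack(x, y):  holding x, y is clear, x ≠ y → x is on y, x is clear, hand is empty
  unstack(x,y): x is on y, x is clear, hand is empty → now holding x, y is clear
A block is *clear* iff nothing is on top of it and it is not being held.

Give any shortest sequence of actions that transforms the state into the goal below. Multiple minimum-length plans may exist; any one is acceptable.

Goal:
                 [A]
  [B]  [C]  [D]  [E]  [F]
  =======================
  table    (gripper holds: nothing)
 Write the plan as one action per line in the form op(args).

step 1 (unstack(D, C)): towers=[A; B; C; E; F] holding=D
step 2 (putdown(D)): towers=[A; B; C; D; E; F] holding=-
step 3 (pickup(A)): towers=[B; C; D; E; F] holding=A
step 4 (stack(A, E)): towers=[B; C; D; E/A; F] holding=-
goal check: towers=[B; C; D; E/A; F] holding=- — reached (length 4, optimal by BFS)

unstack(D, C)
putdown(D)
pickup(A)
stack(A, E)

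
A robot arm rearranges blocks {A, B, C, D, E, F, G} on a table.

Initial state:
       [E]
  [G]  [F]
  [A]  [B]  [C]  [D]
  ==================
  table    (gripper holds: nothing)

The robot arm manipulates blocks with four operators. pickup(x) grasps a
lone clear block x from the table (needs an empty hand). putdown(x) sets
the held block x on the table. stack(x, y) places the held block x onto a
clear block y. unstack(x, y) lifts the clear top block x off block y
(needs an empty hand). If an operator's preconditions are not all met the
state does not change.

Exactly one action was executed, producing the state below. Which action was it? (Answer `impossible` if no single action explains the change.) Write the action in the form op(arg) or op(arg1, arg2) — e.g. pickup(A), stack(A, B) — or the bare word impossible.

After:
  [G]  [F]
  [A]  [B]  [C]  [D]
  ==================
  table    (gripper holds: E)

unstack(E, F)

target: towers=[A/G; B/F; C; D] holding=E
     unstack(G, A) → towers=[A; B/F/E; C; D] holding=G
         pickup(D) → towers=[A/G; B/F/E; C] holding=D
     unstack(E, F) → towers=[A/G; B/F; C; D] holding=E  ← match
         pickup(C) → towers=[A/G; B/F/E; D] holding=C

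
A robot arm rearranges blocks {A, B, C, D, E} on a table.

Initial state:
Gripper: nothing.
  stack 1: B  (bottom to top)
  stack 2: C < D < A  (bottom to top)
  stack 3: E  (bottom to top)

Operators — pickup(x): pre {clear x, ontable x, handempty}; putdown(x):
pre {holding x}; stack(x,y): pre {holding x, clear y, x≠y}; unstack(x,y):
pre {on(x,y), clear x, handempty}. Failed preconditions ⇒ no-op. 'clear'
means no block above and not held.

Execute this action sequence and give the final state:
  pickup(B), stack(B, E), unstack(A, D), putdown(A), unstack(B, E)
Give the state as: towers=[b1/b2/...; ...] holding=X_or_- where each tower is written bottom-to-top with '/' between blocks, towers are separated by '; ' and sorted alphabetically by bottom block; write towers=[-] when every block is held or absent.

step 1 (pickup(B)): towers=[C/D/A; E] holding=B
step 2 (stack(B, E)): towers=[C/D/A; E/B] holding=-
step 3 (unstack(A, D)): towers=[C/D; E/B] holding=A
step 4 (putdown(A)): towers=[A; C/D; E/B] holding=-
step 5 (unstack(B, E)): towers=[A; C/D; E] holding=B

towers=[A; C/D; E] holding=B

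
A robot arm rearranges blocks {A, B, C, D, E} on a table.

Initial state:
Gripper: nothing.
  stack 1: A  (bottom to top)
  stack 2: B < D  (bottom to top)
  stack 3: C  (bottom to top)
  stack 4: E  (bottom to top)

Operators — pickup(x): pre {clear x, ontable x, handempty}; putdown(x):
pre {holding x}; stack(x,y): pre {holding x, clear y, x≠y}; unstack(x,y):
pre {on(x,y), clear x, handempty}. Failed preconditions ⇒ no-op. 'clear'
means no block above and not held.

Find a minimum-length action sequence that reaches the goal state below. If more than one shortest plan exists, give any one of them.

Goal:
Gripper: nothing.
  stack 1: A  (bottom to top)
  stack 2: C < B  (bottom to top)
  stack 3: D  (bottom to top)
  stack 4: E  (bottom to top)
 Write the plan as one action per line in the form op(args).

unstack(D, B)
putdown(D)
pickup(B)
stack(B, C)

step 1 (unstack(D, B)): towers=[A; B; C; E] holding=D
step 2 (putdown(D)): towers=[A; B; C; D; E] holding=-
step 3 (pickup(B)): towers=[A; C; D; E] holding=B
step 4 (stack(B, C)): towers=[A; C/B; D; E] holding=-
goal check: towers=[A; C/B; D; E] holding=- — reached (length 4, optimal by BFS)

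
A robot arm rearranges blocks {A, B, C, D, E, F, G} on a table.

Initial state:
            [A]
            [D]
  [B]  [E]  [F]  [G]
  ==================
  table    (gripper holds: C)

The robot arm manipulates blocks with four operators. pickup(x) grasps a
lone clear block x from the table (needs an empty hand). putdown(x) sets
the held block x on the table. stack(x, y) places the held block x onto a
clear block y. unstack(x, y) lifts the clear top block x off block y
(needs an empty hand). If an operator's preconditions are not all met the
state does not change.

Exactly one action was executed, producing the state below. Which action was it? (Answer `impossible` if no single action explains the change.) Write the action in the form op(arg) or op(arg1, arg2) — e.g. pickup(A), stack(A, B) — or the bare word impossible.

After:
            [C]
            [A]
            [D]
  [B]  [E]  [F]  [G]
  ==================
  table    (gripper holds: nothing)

stack(C, A)

target: towers=[B; E; F/D/A/C; G] holding=-
        putdown(C) → towers=[B; C; E; F/D/A; G] holding=-
       stack(C, B) → towers=[B/C; E; F/D/A; G] holding=-
       stack(C, G) → towers=[B; E; F/D/A; G/C] holding=-
       stack(C, A) → towers=[B; E; F/D/A/C; G] holding=-  ← match
       stack(C, E) → towers=[B; E/C; F/D/A; G] holding=-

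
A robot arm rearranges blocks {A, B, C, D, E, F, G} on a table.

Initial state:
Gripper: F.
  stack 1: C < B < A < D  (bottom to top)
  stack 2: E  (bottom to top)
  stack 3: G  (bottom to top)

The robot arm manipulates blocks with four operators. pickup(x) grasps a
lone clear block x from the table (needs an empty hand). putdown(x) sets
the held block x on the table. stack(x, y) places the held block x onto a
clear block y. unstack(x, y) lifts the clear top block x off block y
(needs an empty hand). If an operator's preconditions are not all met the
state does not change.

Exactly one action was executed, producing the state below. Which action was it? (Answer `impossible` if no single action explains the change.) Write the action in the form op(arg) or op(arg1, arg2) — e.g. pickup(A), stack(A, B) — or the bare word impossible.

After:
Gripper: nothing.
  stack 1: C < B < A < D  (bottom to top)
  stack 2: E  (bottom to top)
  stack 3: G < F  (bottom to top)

target: towers=[C/B/A/D; E; G/F] holding=-
        putdown(F) → towers=[C/B/A/D; E; F; G] holding=-
       stack(F, G) → towers=[C/B/A/D; E; G/F] holding=-  ← match
       stack(F, D) → towers=[C/B/A/D/F; E; G] holding=-
       stack(F, E) → towers=[C/B/A/D; E/F; G] holding=-

stack(F, G)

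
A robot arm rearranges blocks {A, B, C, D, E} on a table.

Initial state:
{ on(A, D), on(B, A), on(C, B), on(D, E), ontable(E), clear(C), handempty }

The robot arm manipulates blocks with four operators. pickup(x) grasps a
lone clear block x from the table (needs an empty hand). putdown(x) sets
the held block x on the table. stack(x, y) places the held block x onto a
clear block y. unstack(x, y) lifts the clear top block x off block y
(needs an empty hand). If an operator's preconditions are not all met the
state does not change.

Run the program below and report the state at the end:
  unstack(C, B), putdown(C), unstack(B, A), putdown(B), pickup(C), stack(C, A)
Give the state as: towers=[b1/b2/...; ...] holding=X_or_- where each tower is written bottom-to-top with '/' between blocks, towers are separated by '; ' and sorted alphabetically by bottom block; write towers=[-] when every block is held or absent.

step 1 (unstack(C, B)): towers=[E/D/A/B] holding=C
step 2 (putdown(C)): towers=[C; E/D/A/B] holding=-
step 3 (unstack(B, A)): towers=[C; E/D/A] holding=B
step 4 (putdown(B)): towers=[B; C; E/D/A] holding=-
step 5 (pickup(C)): towers=[B; E/D/A] holding=C
step 6 (stack(C, A)): towers=[B; E/D/A/C] holding=-

towers=[B; E/D/A/C] holding=-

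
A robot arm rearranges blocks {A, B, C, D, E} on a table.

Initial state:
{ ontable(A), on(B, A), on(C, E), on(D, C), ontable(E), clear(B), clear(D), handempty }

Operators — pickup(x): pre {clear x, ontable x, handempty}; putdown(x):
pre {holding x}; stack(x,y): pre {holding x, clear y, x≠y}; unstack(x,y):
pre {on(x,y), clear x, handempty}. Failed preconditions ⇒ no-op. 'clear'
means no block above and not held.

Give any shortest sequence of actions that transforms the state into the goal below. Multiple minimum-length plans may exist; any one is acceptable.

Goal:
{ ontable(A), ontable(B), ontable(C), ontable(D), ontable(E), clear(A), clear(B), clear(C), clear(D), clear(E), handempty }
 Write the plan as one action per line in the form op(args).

unstack(B, A)
putdown(B)
unstack(D, C)
putdown(D)
unstack(C, E)
putdown(C)

step 1 (unstack(B, A)): towers=[A; E/C/D] holding=B
step 2 (putdown(B)): towers=[A; B; E/C/D] holding=-
step 3 (unstack(D, C)): towers=[A; B; E/C] holding=D
step 4 (putdown(D)): towers=[A; B; D; E/C] holding=-
step 5 (unstack(C, E)): towers=[A; B; D; E] holding=C
step 6 (putdown(C)): towers=[A; B; C; D; E] holding=-
goal check: towers=[A; B; C; D; E] holding=- — reached (length 6, optimal by BFS)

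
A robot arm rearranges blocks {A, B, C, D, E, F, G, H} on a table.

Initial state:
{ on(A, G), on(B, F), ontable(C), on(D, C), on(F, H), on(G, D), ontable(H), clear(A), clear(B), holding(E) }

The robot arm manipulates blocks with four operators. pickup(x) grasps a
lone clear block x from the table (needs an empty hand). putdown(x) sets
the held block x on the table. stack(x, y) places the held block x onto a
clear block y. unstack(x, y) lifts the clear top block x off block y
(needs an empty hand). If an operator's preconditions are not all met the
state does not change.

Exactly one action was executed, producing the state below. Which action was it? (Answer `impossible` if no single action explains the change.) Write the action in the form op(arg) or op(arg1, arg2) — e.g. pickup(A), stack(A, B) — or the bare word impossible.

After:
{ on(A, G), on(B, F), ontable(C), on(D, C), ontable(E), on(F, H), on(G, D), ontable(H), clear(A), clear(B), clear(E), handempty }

putdown(E)

target: towers=[C/D/G/A; E; H/F/B] holding=-
        putdown(E) → towers=[C/D/G/A; E; H/F/B] holding=-  ← match
       stack(E, A) → towers=[C/D/G/A/E; H/F/B] holding=-
       stack(E, B) → towers=[C/D/G/A; H/F/B/E] holding=-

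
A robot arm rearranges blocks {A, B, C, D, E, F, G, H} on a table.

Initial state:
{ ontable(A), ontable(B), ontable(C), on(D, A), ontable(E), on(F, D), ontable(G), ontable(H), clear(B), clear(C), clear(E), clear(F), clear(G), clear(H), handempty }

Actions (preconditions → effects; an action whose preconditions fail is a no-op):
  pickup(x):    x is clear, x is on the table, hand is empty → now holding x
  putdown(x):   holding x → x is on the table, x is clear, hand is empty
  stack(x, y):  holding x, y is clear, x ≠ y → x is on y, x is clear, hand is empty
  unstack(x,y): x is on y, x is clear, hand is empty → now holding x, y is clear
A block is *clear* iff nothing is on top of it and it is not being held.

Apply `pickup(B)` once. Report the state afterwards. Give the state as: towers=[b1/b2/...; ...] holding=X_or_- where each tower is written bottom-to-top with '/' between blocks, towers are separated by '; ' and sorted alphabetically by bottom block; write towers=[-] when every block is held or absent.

towers=[A/D/F; C; E; G; H] holding=B

before: towers=[A/D/F; B; C; E; G; H] holding=-
pre[pickup(B)]: clear(B) ok, ontable(B) ok, handempty ok
all met → apply pickup(B)
after:  towers=[A/D/F; C; E; G; H] holding=B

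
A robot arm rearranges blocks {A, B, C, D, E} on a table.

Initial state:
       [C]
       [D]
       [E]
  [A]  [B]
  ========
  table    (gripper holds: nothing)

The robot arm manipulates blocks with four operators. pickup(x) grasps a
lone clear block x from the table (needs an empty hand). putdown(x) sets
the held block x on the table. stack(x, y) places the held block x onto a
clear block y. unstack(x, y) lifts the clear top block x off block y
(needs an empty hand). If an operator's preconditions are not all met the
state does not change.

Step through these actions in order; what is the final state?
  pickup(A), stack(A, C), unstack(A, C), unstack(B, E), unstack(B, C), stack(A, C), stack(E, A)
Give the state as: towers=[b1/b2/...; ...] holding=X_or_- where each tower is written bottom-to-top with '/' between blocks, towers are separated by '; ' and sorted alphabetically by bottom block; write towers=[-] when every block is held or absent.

towers=[B/E/D/C/A] holding=-

step 1 (pickup(A)): towers=[B/E/D/C] holding=A
step 2 (stack(A, C)): towers=[B/E/D/C/A] holding=-
step 3 (unstack(A, C)): towers=[B/E/D/C] holding=A
step 4 (unstack(B, E)) [no-op]: towers=[B/E/D/C] holding=A
step 5 (unstack(B, C)) [no-op]: towers=[B/E/D/C] holding=A
step 6 (stack(A, C)): towers=[B/E/D/C/A] holding=-
step 7 (stack(E, A)) [no-op]: towers=[B/E/D/C/A] holding=-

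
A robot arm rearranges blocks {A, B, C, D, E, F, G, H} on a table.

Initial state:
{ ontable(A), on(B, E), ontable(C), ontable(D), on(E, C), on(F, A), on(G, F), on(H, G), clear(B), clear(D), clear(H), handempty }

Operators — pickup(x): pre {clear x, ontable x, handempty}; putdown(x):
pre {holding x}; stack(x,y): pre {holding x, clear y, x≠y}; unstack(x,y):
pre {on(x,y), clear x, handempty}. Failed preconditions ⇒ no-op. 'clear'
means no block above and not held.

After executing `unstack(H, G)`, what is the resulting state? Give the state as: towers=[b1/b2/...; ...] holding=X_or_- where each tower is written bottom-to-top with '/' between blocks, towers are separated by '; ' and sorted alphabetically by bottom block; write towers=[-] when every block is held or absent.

towers=[A/F/G; C/E/B; D] holding=H

before: towers=[A/F/G/H; C/E/B; D] holding=-
pre[unstack(H, G)]: on(H,G) ✓, clear(H) ✓, handempty ✓
all met → apply unstack(H, G)
after:  towers=[A/F/G; C/E/B; D] holding=H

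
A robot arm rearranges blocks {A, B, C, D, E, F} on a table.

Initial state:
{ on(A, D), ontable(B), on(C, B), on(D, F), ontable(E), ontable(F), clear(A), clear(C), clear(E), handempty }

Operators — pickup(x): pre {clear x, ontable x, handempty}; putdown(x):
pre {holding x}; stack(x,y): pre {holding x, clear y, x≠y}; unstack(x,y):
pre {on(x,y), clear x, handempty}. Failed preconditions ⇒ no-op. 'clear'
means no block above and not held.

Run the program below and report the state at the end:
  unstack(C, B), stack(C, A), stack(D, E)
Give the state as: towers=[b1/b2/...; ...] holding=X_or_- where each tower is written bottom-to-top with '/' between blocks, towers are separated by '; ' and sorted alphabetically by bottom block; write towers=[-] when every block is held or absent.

towers=[B; E; F/D/A/C] holding=-

step 1 (unstack(C, B)): towers=[B; E; F/D/A] holding=C
step 2 (stack(C, A)): towers=[B; E; F/D/A/C] holding=-
step 3 (stack(D, E)) [no-op]: towers=[B; E; F/D/A/C] holding=-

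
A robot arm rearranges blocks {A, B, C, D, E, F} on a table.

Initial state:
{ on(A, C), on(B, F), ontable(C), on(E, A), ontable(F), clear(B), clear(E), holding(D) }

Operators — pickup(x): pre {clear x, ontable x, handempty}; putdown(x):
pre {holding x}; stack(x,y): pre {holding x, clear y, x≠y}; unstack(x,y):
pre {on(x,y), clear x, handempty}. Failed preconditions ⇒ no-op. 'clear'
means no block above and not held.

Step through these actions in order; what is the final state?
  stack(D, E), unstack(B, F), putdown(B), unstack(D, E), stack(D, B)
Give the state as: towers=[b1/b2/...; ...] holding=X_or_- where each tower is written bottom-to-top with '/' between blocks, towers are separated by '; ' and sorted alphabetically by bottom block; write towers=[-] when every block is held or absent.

step 1 (stack(D, E)): towers=[C/A/E/D; F/B] holding=-
step 2 (unstack(B, F)): towers=[C/A/E/D; F] holding=B
step 3 (putdown(B)): towers=[B; C/A/E/D; F] holding=-
step 4 (unstack(D, E)): towers=[B; C/A/E; F] holding=D
step 5 (stack(D, B)): towers=[B/D; C/A/E; F] holding=-

towers=[B/D; C/A/E; F] holding=-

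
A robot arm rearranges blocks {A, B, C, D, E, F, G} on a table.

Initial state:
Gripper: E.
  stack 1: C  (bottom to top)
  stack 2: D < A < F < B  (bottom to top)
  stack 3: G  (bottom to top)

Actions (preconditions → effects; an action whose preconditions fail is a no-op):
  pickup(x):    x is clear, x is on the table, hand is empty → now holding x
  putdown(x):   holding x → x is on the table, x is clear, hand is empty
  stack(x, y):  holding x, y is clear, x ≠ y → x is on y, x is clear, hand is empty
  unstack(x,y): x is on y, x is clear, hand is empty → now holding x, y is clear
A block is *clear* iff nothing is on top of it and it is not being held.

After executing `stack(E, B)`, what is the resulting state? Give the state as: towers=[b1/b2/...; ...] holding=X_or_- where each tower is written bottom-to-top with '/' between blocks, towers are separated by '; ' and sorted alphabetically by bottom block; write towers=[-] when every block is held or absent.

before: towers=[C; D/A/F/B; G] holding=E
pre[stack(E, B)]: holding(E) ✓, clear(B) ✓, E≠B ✓
all met → apply stack(E, B)
after:  towers=[C; D/A/F/B/E; G] holding=-

towers=[C; D/A/F/B/E; G] holding=-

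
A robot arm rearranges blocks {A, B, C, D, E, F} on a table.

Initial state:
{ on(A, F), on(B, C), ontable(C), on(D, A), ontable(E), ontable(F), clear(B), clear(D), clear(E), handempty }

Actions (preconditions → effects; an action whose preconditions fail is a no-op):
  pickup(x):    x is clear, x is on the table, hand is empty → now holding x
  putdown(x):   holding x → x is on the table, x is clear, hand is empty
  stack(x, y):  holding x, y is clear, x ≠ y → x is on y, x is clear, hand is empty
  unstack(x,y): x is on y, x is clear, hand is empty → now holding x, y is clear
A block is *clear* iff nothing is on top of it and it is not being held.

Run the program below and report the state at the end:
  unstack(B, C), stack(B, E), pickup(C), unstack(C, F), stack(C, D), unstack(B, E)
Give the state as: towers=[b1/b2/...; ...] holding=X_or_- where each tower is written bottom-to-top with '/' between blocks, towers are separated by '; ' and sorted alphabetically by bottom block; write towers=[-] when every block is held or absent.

towers=[E; F/A/D/C] holding=B

step 1 (unstack(B, C)): towers=[C; E; F/A/D] holding=B
step 2 (stack(B, E)): towers=[C; E/B; F/A/D] holding=-
step 3 (pickup(C)): towers=[E/B; F/A/D] holding=C
step 4 (unstack(C, F)) [no-op]: towers=[E/B; F/A/D] holding=C
step 5 (stack(C, D)): towers=[E/B; F/A/D/C] holding=-
step 6 (unstack(B, E)): towers=[E; F/A/D/C] holding=B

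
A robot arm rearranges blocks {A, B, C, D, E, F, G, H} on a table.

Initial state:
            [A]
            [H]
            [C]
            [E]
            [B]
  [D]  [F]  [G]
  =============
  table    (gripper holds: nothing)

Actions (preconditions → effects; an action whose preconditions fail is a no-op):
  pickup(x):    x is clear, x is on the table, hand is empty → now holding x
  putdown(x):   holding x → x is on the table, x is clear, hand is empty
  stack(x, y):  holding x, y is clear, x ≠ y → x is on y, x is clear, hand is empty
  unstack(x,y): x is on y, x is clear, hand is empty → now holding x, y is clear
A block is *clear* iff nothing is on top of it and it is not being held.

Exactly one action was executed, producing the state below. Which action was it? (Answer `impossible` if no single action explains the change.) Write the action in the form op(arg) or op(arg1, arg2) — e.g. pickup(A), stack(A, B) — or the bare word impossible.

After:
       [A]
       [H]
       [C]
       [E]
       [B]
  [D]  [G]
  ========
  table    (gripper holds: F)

target: towers=[D; G/B/E/C/H/A] holding=F
     unstack(A, H) → towers=[D; F; G/B/E/C/H] holding=A
         pickup(F) → towers=[D; G/B/E/C/H/A] holding=F  ← match
         pickup(D) → towers=[F; G/B/E/C/H/A] holding=D

pickup(F)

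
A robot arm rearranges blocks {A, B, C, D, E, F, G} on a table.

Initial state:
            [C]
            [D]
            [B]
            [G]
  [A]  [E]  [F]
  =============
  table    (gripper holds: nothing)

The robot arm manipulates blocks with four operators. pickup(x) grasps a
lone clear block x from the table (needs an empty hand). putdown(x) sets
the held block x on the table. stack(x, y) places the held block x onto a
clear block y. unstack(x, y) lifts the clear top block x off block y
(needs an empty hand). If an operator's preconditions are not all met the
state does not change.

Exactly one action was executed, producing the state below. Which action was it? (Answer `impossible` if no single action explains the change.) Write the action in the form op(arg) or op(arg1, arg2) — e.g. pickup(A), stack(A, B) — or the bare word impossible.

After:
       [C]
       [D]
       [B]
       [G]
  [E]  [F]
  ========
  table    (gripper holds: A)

target: towers=[E; F/G/B/D/C] holding=A
         pickup(A) → towers=[E; F/G/B/D/C] holding=A  ← match
         pickup(E) → towers=[A; F/G/B/D/C] holding=E
     unstack(C, D) → towers=[A; E; F/G/B/D] holding=C

pickup(A)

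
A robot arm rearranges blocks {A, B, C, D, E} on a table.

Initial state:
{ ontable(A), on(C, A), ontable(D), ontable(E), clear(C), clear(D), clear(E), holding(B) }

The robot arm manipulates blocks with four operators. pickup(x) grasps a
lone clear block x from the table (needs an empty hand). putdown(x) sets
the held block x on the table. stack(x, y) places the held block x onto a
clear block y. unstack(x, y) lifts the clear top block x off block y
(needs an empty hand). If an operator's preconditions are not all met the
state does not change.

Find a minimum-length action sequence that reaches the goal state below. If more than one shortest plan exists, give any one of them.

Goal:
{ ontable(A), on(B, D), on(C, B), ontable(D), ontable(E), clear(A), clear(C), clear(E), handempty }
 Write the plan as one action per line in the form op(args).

stack(B, D)
unstack(C, A)
stack(C, B)

step 1 (stack(B, D)): towers=[A/C; D/B; E] holding=-
step 2 (unstack(C, A)): towers=[A; D/B; E] holding=C
step 3 (stack(C, B)): towers=[A; D/B/C; E] holding=-
goal check: towers=[A; D/B/C; E] holding=- — reached (length 3, optimal by BFS)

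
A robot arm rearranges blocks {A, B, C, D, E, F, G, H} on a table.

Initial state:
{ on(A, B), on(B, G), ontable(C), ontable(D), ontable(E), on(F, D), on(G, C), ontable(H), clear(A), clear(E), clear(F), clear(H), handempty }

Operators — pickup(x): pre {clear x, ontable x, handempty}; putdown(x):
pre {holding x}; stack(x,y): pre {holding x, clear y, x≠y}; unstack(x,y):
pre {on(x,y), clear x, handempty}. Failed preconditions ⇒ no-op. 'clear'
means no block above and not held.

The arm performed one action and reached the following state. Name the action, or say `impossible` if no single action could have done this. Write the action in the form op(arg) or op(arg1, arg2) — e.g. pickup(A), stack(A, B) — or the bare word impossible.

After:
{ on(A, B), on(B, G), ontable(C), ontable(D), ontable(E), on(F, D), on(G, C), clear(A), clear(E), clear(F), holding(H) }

pickup(H)

target: towers=[C/G/B/A; D/F; E] holding=H
     unstack(A, B) → towers=[C/G/B; D/F; E; H] holding=A
         pickup(E) → towers=[C/G/B/A; D/F; H] holding=E
         pickup(H) → towers=[C/G/B/A; D/F; E] holding=H  ← match
     unstack(F, D) → towers=[C/G/B/A; D; E; H] holding=F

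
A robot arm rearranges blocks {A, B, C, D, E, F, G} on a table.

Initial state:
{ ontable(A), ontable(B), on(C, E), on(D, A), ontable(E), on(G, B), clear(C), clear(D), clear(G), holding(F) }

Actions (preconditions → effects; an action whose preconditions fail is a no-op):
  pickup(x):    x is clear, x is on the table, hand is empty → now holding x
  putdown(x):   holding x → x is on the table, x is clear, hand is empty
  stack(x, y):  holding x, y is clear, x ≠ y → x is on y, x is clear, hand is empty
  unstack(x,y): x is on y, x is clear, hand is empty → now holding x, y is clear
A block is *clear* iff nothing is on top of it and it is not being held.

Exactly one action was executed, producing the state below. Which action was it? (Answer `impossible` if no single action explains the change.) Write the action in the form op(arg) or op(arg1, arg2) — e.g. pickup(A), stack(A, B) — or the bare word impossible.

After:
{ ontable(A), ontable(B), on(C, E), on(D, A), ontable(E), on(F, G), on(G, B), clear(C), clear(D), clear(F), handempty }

stack(F, G)

target: towers=[A/D; B/G/F; E/C] holding=-
        putdown(F) → towers=[A/D; B/G; E/C; F] holding=-
       stack(F, G) → towers=[A/D; B/G/F; E/C] holding=-  ← match
       stack(F, D) → towers=[A/D/F; B/G; E/C] holding=-
       stack(F, C) → towers=[A/D; B/G; E/C/F] holding=-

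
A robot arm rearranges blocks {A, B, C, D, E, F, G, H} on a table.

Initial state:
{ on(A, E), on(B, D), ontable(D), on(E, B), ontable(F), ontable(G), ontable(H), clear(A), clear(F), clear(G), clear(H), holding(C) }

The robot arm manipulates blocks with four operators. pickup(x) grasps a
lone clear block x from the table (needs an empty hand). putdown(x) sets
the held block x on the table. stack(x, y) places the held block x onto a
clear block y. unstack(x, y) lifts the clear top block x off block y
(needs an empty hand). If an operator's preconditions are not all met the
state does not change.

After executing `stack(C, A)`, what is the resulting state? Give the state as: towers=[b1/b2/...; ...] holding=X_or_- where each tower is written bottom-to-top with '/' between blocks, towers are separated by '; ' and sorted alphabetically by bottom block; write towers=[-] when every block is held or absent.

before: towers=[D/B/E/A; F; G; H] holding=C
pre[stack(C, A)]: holding(C) yes, clear(A) yes, C≠A yes
all met → apply stack(C, A)
after:  towers=[D/B/E/A/C; F; G; H] holding=-

towers=[D/B/E/A/C; F; G; H] holding=-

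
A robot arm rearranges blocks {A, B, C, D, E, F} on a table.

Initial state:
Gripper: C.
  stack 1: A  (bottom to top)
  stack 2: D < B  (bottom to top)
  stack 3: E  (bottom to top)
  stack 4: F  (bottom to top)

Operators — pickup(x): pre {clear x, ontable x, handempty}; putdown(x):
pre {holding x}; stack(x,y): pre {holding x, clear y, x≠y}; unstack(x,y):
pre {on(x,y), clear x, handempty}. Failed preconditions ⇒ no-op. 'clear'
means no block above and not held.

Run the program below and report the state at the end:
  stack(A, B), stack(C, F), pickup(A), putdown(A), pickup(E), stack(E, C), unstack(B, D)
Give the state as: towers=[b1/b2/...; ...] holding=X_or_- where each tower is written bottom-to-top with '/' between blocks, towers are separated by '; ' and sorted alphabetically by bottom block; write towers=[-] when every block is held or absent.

step 1 (stack(A, B)) [no-op]: towers=[A; D/B; E; F] holding=C
step 2 (stack(C, F)): towers=[A; D/B; E; F/C] holding=-
step 3 (pickup(A)): towers=[D/B; E; F/C] holding=A
step 4 (putdown(A)): towers=[A; D/B; E; F/C] holding=-
step 5 (pickup(E)): towers=[A; D/B; F/C] holding=E
step 6 (stack(E, C)): towers=[A; D/B; F/C/E] holding=-
step 7 (unstack(B, D)): towers=[A; D; F/C/E] holding=B

towers=[A; D; F/C/E] holding=B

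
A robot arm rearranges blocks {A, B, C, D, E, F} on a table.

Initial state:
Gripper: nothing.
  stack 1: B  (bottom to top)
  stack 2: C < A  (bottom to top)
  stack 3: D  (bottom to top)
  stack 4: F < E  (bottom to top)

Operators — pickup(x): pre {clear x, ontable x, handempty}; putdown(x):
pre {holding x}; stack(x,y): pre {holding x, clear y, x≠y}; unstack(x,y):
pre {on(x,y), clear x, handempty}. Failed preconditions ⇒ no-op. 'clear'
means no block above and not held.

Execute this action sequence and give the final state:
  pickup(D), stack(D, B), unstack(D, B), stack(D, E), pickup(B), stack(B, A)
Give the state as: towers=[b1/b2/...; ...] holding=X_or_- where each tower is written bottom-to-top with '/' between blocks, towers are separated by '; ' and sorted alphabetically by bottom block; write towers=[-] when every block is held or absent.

step 1 (pickup(D)): towers=[B; C/A; F/E] holding=D
step 2 (stack(D, B)): towers=[B/D; C/A; F/E] holding=-
step 3 (unstack(D, B)): towers=[B; C/A; F/E] holding=D
step 4 (stack(D, E)): towers=[B; C/A; F/E/D] holding=-
step 5 (pickup(B)): towers=[C/A; F/E/D] holding=B
step 6 (stack(B, A)): towers=[C/A/B; F/E/D] holding=-

towers=[C/A/B; F/E/D] holding=-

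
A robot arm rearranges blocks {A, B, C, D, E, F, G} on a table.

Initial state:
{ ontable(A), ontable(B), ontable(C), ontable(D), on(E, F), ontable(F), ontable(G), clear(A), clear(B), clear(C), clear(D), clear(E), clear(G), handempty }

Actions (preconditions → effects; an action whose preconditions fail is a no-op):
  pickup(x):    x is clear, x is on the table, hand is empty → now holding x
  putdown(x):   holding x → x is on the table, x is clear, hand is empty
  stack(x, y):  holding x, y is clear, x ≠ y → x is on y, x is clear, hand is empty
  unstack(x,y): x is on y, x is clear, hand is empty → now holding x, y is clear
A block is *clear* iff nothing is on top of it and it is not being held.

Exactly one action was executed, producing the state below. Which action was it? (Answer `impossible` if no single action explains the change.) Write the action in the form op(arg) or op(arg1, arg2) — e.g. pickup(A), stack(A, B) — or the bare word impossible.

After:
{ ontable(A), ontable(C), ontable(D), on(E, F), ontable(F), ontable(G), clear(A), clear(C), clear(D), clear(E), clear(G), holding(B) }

target: towers=[A; C; D; F/E; G] holding=B
         pickup(B) → towers=[A; C; D; F/E; G] holding=B  ← match
         pickup(G) → towers=[A; B; C; D; F/E] holding=G
         pickup(D) → towers=[A; B; C; F/E; G] holding=D
         pickup(A) → towers=[B; C; D; F/E; G] holding=A
     unstack(E, F) → towers=[A; B; C; D; F; G] holding=E
         pickup(C) → towers=[A; B; D; F/E; G] holding=C

pickup(B)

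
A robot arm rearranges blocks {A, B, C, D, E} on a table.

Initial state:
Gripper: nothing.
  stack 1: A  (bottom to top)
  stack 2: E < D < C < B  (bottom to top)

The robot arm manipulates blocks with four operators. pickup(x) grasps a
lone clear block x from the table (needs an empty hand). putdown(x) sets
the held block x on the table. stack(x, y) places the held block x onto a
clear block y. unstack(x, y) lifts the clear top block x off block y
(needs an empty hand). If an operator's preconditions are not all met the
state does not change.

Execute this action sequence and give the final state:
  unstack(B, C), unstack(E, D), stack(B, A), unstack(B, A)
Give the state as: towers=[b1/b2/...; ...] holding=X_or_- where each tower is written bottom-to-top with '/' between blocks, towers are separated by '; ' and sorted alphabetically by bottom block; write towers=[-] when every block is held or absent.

towers=[A; E/D/C] holding=B

step 1 (unstack(B, C)): towers=[A; E/D/C] holding=B
step 2 (unstack(E, D)) [no-op]: towers=[A; E/D/C] holding=B
step 3 (stack(B, A)): towers=[A/B; E/D/C] holding=-
step 4 (unstack(B, A)): towers=[A; E/D/C] holding=B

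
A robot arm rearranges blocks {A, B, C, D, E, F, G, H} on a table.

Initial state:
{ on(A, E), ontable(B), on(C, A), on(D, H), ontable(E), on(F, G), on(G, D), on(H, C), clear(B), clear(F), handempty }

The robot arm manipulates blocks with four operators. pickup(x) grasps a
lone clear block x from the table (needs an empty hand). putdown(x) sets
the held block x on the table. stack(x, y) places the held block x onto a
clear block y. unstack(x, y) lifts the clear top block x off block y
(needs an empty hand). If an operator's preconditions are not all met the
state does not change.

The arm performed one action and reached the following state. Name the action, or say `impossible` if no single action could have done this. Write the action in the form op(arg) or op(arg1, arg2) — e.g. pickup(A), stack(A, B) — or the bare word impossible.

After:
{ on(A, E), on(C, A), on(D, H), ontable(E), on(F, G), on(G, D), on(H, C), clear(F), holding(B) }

target: towers=[E/A/C/H/D/G/F] holding=B
         pickup(B) → towers=[E/A/C/H/D/G/F] holding=B  ← match
     unstack(F, G) → towers=[B; E/A/C/H/D/G] holding=F

pickup(B)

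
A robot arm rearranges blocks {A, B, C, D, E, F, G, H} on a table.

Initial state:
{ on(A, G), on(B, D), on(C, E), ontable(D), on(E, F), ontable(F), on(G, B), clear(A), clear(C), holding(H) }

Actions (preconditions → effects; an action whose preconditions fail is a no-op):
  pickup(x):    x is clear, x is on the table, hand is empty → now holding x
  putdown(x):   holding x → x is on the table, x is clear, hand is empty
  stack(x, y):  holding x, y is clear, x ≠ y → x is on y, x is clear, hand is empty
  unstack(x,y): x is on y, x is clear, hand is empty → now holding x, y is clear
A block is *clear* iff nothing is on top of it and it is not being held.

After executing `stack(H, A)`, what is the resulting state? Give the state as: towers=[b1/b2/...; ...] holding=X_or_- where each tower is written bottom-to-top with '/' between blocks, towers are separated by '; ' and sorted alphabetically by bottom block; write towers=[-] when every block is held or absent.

towers=[D/B/G/A/H; F/E/C] holding=-

before: towers=[D/B/G/A; F/E/C] holding=H
pre[stack(H, A)]: holding(H) yes, clear(A) yes, H≠A yes
all met → apply stack(H, A)
after:  towers=[D/B/G/A/H; F/E/C] holding=-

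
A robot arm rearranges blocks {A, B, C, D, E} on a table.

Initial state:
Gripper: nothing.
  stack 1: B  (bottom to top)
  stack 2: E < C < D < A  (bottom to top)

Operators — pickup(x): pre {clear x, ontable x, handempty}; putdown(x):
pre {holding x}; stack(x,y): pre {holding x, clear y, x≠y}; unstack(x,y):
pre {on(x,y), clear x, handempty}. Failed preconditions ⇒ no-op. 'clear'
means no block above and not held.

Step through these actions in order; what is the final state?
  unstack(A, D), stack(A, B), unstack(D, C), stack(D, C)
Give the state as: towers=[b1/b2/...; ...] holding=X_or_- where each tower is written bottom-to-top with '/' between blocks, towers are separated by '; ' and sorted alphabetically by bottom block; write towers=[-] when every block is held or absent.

step 1 (unstack(A, D)): towers=[B; E/C/D] holding=A
step 2 (stack(A, B)): towers=[B/A; E/C/D] holding=-
step 3 (unstack(D, C)): towers=[B/A; E/C] holding=D
step 4 (stack(D, C)): towers=[B/A; E/C/D] holding=-

towers=[B/A; E/C/D] holding=-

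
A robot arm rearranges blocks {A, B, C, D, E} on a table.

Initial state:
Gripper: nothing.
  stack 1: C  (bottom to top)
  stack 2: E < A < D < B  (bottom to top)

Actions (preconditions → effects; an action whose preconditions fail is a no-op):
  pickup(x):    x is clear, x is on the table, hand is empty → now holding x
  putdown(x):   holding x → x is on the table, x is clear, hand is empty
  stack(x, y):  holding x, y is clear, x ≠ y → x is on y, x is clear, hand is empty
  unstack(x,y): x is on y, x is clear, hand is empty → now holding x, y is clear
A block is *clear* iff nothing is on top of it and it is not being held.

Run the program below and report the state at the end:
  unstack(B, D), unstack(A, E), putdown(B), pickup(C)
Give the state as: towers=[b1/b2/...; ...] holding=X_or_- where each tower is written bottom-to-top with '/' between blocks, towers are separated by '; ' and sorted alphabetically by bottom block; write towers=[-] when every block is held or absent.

towers=[B; E/A/D] holding=C

step 1 (unstack(B, D)): towers=[C; E/A/D] holding=B
step 2 (unstack(A, E)) [no-op]: towers=[C; E/A/D] holding=B
step 3 (putdown(B)): towers=[B; C; E/A/D] holding=-
step 4 (pickup(C)): towers=[B; E/A/D] holding=C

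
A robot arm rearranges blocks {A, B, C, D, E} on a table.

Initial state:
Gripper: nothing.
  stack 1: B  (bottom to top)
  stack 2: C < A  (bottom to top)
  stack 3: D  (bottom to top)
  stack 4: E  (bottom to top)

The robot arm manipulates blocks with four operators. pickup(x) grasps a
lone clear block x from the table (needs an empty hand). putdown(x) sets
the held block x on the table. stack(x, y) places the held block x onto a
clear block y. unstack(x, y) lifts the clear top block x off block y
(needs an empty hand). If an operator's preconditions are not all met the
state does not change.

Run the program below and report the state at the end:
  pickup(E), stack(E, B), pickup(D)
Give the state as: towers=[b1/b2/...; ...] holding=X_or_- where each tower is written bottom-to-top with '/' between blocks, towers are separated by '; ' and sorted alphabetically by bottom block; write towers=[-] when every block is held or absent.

towers=[B/E; C/A] holding=D

step 1 (pickup(E)): towers=[B; C/A; D] holding=E
step 2 (stack(E, B)): towers=[B/E; C/A; D] holding=-
step 3 (pickup(D)): towers=[B/E; C/A] holding=D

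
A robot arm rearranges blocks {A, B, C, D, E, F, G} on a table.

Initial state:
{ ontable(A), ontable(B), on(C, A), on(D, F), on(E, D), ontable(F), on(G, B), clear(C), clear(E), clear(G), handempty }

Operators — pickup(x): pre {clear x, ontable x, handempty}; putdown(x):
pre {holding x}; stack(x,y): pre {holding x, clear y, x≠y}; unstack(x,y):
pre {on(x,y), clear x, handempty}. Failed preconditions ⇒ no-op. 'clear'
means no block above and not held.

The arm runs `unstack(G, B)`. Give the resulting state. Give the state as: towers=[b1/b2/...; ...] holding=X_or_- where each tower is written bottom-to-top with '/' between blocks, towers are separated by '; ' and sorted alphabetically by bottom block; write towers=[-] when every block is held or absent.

before: towers=[A/C; B/G; F/D/E] holding=-
pre[unstack(G, B)]: on(G,B) yes, clear(G) yes, handempty yes
all met → apply unstack(G, B)
after:  towers=[A/C; B; F/D/E] holding=G

towers=[A/C; B; F/D/E] holding=G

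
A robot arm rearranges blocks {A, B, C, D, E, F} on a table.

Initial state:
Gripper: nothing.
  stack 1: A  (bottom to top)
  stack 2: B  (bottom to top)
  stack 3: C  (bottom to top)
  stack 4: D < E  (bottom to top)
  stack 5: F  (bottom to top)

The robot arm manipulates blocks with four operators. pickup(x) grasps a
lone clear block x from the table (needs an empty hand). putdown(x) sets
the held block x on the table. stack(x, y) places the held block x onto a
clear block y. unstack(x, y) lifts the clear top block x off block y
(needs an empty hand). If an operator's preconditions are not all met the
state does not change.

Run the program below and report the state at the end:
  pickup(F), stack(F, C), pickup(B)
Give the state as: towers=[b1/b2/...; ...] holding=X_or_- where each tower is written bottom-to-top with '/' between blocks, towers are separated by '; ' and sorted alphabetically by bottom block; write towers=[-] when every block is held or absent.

step 1 (pickup(F)): towers=[A; B; C; D/E] holding=F
step 2 (stack(F, C)): towers=[A; B; C/F; D/E] holding=-
step 3 (pickup(B)): towers=[A; C/F; D/E] holding=B

towers=[A; C/F; D/E] holding=B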